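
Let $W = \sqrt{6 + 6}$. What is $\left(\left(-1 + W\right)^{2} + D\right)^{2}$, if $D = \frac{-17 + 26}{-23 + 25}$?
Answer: $\frac{1417}{4} - 140 \sqrt{3} \approx 111.76$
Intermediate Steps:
$W = 2 \sqrt{3}$ ($W = \sqrt{12} = 2 \sqrt{3} \approx 3.4641$)
$D = \frac{9}{2} \approx 4.5$
$\left(\left(-1 + W\right)^{2} + D\right)^{2} = \left(\left(-1 + 2 \sqrt{3}\right)^{2} + \frac{9}{2}\right)^{2} = \left(\frac{9}{2} + \left(-1 + 2 \sqrt{3}\right)^{2}\right)^{2}$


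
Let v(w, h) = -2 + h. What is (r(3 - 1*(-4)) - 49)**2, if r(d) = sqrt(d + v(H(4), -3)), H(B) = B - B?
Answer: (49 - sqrt(2))**2 ≈ 2264.4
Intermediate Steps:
H(B) = 0
r(d) = sqrt(-5 + d) (r(d) = sqrt(d + (-2 - 3)) = sqrt(d - 5) = sqrt(-5 + d))
(r(3 - 1*(-4)) - 49)**2 = (sqrt(-5 + (3 - 1*(-4))) - 49)**2 = (sqrt(-5 + (3 + 4)) - 49)**2 = (sqrt(-5 + 7) - 49)**2 = (sqrt(2) - 49)**2 = (-49 + sqrt(2))**2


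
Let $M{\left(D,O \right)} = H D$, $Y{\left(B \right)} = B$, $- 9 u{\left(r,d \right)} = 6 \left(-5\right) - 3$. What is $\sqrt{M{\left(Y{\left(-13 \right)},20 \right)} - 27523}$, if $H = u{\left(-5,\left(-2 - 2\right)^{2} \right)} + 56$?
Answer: $\frac{4 i \sqrt{15918}}{3} \approx 168.22 i$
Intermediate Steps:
$u{\left(r,d \right)} = \frac{11}{3}$ ($u{\left(r,d \right)} = - \frac{6 \left(-5\right) - 3}{9} = - \frac{-30 - 3}{9} = \left(- \frac{1}{9}\right) \left(-33\right) = \frac{11}{3}$)
$H = \frac{179}{3}$ ($H = \frac{11}{3} + 56 = \frac{179}{3} \approx 59.667$)
$M{\left(D,O \right)} = \frac{179 D}{3}$
$\sqrt{M{\left(Y{\left(-13 \right)},20 \right)} - 27523} = \sqrt{\frac{179}{3} \left(-13\right) - 27523} = \sqrt{- \frac{2327}{3} - 27523} = \sqrt{- \frac{84896}{3}} = \frac{4 i \sqrt{15918}}{3}$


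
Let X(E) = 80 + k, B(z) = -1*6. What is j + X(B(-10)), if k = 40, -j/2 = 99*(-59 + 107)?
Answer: -9384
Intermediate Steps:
j = -9504 (j = -198*(-59 + 107) = -198*48 = -2*4752 = -9504)
B(z) = -6
X(E) = 120 (X(E) = 80 + 40 = 120)
j + X(B(-10)) = -9504 + 120 = -9384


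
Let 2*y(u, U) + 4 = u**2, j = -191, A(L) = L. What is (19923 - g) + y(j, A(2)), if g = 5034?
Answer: 66255/2 ≈ 33128.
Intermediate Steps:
y(u, U) = -2 + u**2/2
(19923 - g) + y(j, A(2)) = (19923 - 1*5034) + (-2 + (1/2)*(-191)**2) = (19923 - 5034) + (-2 + (1/2)*36481) = 14889 + (-2 + 36481/2) = 14889 + 36477/2 = 66255/2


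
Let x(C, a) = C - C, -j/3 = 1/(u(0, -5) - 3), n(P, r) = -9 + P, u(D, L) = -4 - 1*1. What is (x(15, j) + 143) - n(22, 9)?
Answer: 130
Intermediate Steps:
u(D, L) = -5 (u(D, L) = -4 - 1 = -5)
j = 3/8 (j = -3/(-5 - 3) = -3/(-8) = -3*(-⅛) = 3/8 ≈ 0.37500)
x(C, a) = 0
(x(15, j) + 143) - n(22, 9) = (0 + 143) - (-9 + 22) = 143 - 1*13 = 143 - 13 = 130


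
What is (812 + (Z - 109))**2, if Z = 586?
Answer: 1661521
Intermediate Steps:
(812 + (Z - 109))**2 = (812 + (586 - 109))**2 = (812 + 477)**2 = 1289**2 = 1661521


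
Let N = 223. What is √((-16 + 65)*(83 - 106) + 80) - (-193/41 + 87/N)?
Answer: 39472/9143 + I*√1047 ≈ 4.3172 + 32.357*I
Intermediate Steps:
√((-16 + 65)*(83 - 106) + 80) - (-193/41 + 87/N) = √((-16 + 65)*(83 - 106) + 80) - (-193/41 + 87/223) = √(49*(-23) + 80) - (-193*1/41 + 87*(1/223)) = √(-1127 + 80) - (-193/41 + 87/223) = √(-1047) - 1*(-39472/9143) = I*√1047 + 39472/9143 = 39472/9143 + I*√1047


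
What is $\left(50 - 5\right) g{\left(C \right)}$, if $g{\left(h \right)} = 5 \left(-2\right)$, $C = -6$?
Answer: $-450$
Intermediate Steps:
$g{\left(h \right)} = -10$
$\left(50 - 5\right) g{\left(C \right)} = \left(50 - 5\right) \left(-10\right) = 45 \left(-10\right) = -450$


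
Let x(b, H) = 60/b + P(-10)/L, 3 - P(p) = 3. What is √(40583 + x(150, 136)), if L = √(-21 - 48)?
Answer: 11*√8385/5 ≈ 201.45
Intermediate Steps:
L = I*√69 (L = √(-69) = I*√69 ≈ 8.3066*I)
P(p) = 0 (P(p) = 3 - 1*3 = 3 - 3 = 0)
x(b, H) = 60/b (x(b, H) = 60/b + 0/((I*√69)) = 60/b + 0*(-I*√69/69) = 60/b + 0 = 60/b)
√(40583 + x(150, 136)) = √(40583 + 60/150) = √(40583 + 60*(1/150)) = √(40583 + ⅖) = √(202917/5) = 11*√8385/5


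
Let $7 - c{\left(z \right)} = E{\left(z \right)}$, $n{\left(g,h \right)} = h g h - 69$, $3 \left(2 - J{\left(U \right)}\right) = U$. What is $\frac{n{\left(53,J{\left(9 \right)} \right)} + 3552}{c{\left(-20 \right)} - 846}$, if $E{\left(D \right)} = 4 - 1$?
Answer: $- \frac{1768}{421} \approx -4.1995$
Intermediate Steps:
$J{\left(U \right)} = 2 - \frac{U}{3}$
$E{\left(D \right)} = 3$ ($E{\left(D \right)} = 4 - 1 = 3$)
$n{\left(g,h \right)} = -69 + g h^{2}$ ($n{\left(g,h \right)} = g h h - 69 = g h^{2} - 69 = -69 + g h^{2}$)
$c{\left(z \right)} = 4$ ($c{\left(z \right)} = 7 - 3 = 4$)
$\frac{n{\left(53,J{\left(9 \right)} \right)} + 3552}{c{\left(-20 \right)} - 846} = \frac{\left(-69 + 53 \left(2 - 3\right)^{2}\right) + 3552}{4 - 846} = \frac{\left(-69 + 53 \left(2 - 3\right)^{2}\right) + 3552}{-842} = \left(\left(-69 + 53 \left(-1\right)^{2}\right) + 3552\right) \left(- \frac{1}{842}\right) = \left(\left(-69 + 53 \cdot 1\right) + 3552\right) \left(- \frac{1}{842}\right) = \left(\left(-69 + 53\right) + 3552\right) \left(- \frac{1}{842}\right) = \left(-16 + 3552\right) \left(- \frac{1}{842}\right) = 3536 \left(- \frac{1}{842}\right) = - \frac{1768}{421}$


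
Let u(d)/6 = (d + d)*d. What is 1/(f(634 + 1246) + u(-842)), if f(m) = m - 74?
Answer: 1/8509374 ≈ 1.1752e-7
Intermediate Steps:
f(m) = -74 + m
u(d) = 12*d**2 (u(d) = 6*((d + d)*d) = 6*((2*d)*d) = 6*(2*d**2) = 12*d**2)
1/(f(634 + 1246) + u(-842)) = 1/((-74 + (634 + 1246)) + 12*(-842)**2) = 1/((-74 + 1880) + 12*708964) = 1/(1806 + 8507568) = 1/8509374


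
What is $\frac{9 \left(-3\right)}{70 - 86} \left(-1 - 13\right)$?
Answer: $- \frac{189}{8} \approx -23.625$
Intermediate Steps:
$\frac{9 \left(-3\right)}{70 - 86} \left(-1 - 13\right) = \frac{1}{-16} \left(-27\right) \left(-1 - 13\right) = \left(- \frac{1}{16}\right) \left(-27\right) \left(-14\right) = \frac{27}{16} \left(-14\right) = - \frac{189}{8}$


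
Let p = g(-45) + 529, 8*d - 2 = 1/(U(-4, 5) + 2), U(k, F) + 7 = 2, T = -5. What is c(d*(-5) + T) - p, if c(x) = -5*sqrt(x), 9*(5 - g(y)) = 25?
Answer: -4781/9 - 5*I*sqrt(870)/12 ≈ -531.22 - 12.29*I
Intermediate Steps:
g(y) = 20/9 (g(y) = 5 - 1/9*25 = 5 - 25/9 = 20/9)
U(k, F) = -5 (U(k, F) = -7 + 2 = -5)
d = 5/24 (d = 1/4 + 1/(8*(-5 + 2)) = 1/4 + (1/8)/(-3) = 1/4 + (1/8)*(-1/3) = 1/4 - 1/24 = 5/24 ≈ 0.20833)
p = 4781/9 (p = 20/9 + 529 = 4781/9 ≈ 531.22)
c(d*(-5) + T) - p = -5*sqrt((5/24)*(-5) - 5) - 1*4781/9 = -5*sqrt(-25/24 - 5) - 4781/9 = -5*I*sqrt(870)/12 - 4781/9 = -4781/9 - 5*I*sqrt(870)/12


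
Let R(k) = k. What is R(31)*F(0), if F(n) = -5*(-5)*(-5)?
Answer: -3875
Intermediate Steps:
F(n) = -125 (F(n) = 25*(-5) = -125)
R(31)*F(0) = 31*(-125) = -3875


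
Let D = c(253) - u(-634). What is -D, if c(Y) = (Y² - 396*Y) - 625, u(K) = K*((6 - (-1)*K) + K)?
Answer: 836912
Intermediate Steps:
u(K) = K*(6 + 2*K) (u(K) = K*((6 + K) + K) = K*(6 + 2*K))
c(Y) = -625 + Y² - 396*Y
D = -836912 (D = (-625 + 253² - 396*253) - 2*(-634)*(3 - 634) = (-625 + 64009 - 100188) - 2*(-634)*(-631) = -36804 - 1*800108 = -36804 - 800108 = -836912)
-D = -1*(-836912) = 836912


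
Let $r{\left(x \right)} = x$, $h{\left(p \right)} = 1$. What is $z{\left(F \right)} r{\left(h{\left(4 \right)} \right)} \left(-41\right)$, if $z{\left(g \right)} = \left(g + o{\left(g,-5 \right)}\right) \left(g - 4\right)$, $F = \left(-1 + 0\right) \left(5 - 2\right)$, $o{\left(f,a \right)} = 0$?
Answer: $-861$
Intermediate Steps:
$F = -3$ ($F = \left(-1\right) 3 = -3$)
$z{\left(g \right)} = g \left(-4 + g\right)$ ($z{\left(g \right)} = \left(g + 0\right) \left(g - 4\right) = g \left(-4 + g\right)$)
$z{\left(F \right)} r{\left(h{\left(4 \right)} \right)} \left(-41\right) = - 3 \left(-4 - 3\right) 1 \left(-41\right) = \left(-3\right) \left(-7\right) 1 \left(-41\right) = 21 \cdot 1 \left(-41\right) = 21 \left(-41\right) = -861$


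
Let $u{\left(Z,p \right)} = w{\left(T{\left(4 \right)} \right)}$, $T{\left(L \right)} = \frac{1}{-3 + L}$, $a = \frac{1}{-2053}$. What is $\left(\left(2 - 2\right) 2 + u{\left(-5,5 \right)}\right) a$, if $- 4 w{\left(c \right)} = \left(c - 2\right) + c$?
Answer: $0$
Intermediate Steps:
$a = - \frac{1}{2053} \approx -0.00048709$
$w{\left(c \right)} = \frac{1}{2} - \frac{c}{2}$ ($w{\left(c \right)} = - \frac{\left(c - 2\right) + c}{4} = - \frac{\left(-2 + c\right) + c}{4} = - \frac{-2 + 2 c}{4} = \frac{1}{2} - \frac{c}{2}$)
$u{\left(Z,p \right)} = 0$ ($u{\left(Z,p \right)} = \frac{1}{2} - \frac{1}{2 \left(-3 + 4\right)} = \frac{1}{2} - \frac{1}{2 \cdot 1} = \frac{1}{2} - \frac{1}{2} = 0$)
$\left(\left(2 - 2\right) 2 + u{\left(-5,5 \right)}\right) a = \left(\left(2 - 2\right) 2 + 0\right) \left(- \frac{1}{2053}\right) = \left(0 \cdot 2 + 0\right) \left(- \frac{1}{2053}\right) = \left(0 + 0\right) \left(- \frac{1}{2053}\right) = 0 \left(- \frac{1}{2053}\right) = 0$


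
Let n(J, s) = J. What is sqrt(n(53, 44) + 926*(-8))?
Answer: I*sqrt(7355) ≈ 85.761*I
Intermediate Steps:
sqrt(n(53, 44) + 926*(-8)) = sqrt(53 + 926*(-8)) = sqrt(53 - 7408) = sqrt(-7355) = I*sqrt(7355)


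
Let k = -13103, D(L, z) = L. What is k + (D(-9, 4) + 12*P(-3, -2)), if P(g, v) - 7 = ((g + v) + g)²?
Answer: -12260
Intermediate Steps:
P(g, v) = 7 + (v + 2*g)² (P(g, v) = 7 + ((g + v) + g)² = 7 + (v + 2*g)²)
k + (D(-9, 4) + 12*P(-3, -2)) = -13103 + (-9 + 12*(7 + (-2 + 2*(-3))²)) = -13103 + (-9 + 12*(7 + (-2 - 6)²)) = -13103 + (-9 + 12*(7 + (-8)²)) = -13103 + (-9 + 12*(7 + 64)) = -13103 + (-9 + 12*71) = -13103 + (-9 + 852) = -13103 + 843 = -12260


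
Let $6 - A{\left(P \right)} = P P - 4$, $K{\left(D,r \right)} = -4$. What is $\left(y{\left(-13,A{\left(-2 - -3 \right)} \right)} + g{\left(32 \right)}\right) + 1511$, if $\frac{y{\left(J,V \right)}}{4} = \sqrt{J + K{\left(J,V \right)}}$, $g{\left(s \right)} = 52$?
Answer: $1563 + 4 i \sqrt{17} \approx 1563.0 + 16.492 i$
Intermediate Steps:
$A{\left(P \right)} = 10 - P^{2}$ ($A{\left(P \right)} = 6 - \left(P P - 4\right) = 6 - \left(P^{2} - 4\right) = 6 - \left(-4 + P^{2}\right) = 10 - P^{2}$)
$y{\left(J,V \right)} = 4 \sqrt{-4 + J}$ ($y{\left(J,V \right)} = 4 \sqrt{J - 4} = 4 \sqrt{-4 + J}$)
$\left(y{\left(-13,A{\left(-2 - -3 \right)} \right)} + g{\left(32 \right)}\right) + 1511 = \left(4 \sqrt{-4 - 13} + 52\right) + 1511 = \left(4 \sqrt{-17} + 52\right) + 1511 = \left(4 i \sqrt{17} + 52\right) + 1511 = \left(52 + 4 i \sqrt{17}\right) + 1511 = 1563 + 4 i \sqrt{17}$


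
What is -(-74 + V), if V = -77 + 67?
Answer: 84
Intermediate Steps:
V = -10
-(-74 + V) = -(-74 - 10) = -1*(-84) = 84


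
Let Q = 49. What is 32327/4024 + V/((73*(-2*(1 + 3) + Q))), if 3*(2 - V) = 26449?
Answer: 183857501/36131496 ≈ 5.0886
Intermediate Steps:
V = -26443/3 (V = 2 - ⅓*26449 = 2 - 26449/3 = -26443/3 ≈ -8814.3)
32327/4024 + V/((73*(-2*(1 + 3) + Q))) = 32327/4024 - 26443*1/(73*(-2*(1 + 3) + 49))/3 = 32327*(1/4024) - 26443*1/(73*(-2*4 + 49))/3 = 32327/4024 - 26443*1/(73*(-8 + 49))/3 = 32327/4024 - 26443/(3*(73*41)) = 32327/4024 - 26443/3/2993 = 32327/4024 - 26443/3*1/2993 = 32327/4024 - 26443/8979 = 183857501/36131496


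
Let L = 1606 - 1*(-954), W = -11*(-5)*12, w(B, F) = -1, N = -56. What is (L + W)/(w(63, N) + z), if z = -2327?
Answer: -805/582 ≈ -1.3832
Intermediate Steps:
W = 660 (W = 55*12 = 660)
L = 2560 (L = 1606 + 954 = 2560)
(L + W)/(w(63, N) + z) = (2560 + 660)/(-1 - 2327) = 3220/(-2328) = 3220*(-1/2328) = -805/582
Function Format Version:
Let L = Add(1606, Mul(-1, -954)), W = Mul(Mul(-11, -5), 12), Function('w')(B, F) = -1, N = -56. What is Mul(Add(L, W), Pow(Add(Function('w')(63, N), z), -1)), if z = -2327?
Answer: Rational(-805, 582) ≈ -1.3832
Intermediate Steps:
W = 660 (W = Mul(55, 12) = 660)
L = 2560 (L = Add(1606, 954) = 2560)
Mul(Add(L, W), Pow(Add(Function('w')(63, N), z), -1)) = Mul(Add(2560, 660), Pow(Add(-1, -2327), -1)) = Mul(3220, Pow(-2328, -1)) = Mul(3220, Rational(-1, 2328)) = Rational(-805, 582)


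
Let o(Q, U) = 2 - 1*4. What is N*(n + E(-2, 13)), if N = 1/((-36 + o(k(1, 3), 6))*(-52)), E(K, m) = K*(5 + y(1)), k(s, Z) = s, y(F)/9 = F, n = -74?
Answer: -51/988 ≈ -0.051619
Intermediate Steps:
y(F) = 9*F
o(Q, U) = -2 (o(Q, U) = 2 - 4 = -2)
E(K, m) = 14*K (E(K, m) = K*(5 + 9*1) = K*(5 + 9) = K*14 = 14*K)
N = 1/1976 (N = 1/(-36 - 2*(-52)) = -1/52/(-38) = -1/38*(-1/52) = 1/1976 ≈ 0.00050607)
N*(n + E(-2, 13)) = (-74 + 14*(-2))/1976 = (-74 - 28)/1976 = (1/1976)*(-102) = -51/988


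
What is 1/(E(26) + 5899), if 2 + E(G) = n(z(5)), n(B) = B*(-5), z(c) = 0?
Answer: 1/5897 ≈ 0.00016958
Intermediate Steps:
n(B) = -5*B
E(G) = -2 (E(G) = -2 - 5*0 = -2 + 0 = -2)
1/(E(26) + 5899) = 1/(-2 + 5899) = 1/5897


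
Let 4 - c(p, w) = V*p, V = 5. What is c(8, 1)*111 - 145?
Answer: -4141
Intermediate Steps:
c(p, w) = 4 - 5*p
c(8, 1)*111 - 145 = (4 - 5*8)*111 - 145 = (4 - 40)*111 - 145 = -36*111 - 145 = -3996 - 145 = -4141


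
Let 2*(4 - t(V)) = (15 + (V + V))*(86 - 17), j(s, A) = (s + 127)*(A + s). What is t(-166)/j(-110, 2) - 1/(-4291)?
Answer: -93887699/15756552 ≈ -5.9586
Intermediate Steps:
j(s, A) = (127 + s)*(A + s)
t(V) = -1027/2 - 69*V (t(V) = 4 - (15 + (V + V))*(86 - 17)/2 = 4 - (15 + 2*V)*69/2 = 4 - (1035 + 138*V)/2 = 4 + (-1035/2 - 69*V) = -1027/2 - 69*V)
t(-166)/j(-110, 2) - 1/(-4291) = (-1027/2 - 69*(-166))/((-110)² + 127*2 + 127*(-110) + 2*(-110)) - 1/(-4291) = (-1027/2 + 11454)/(12100 + 254 - 13970 - 220) - 1*(-1/4291) = (21881/2)/(-1836) + 1/4291 = (21881/2)*(-1/1836) + 1/4291 = -21881/3672 + 1/4291 = -93887699/15756552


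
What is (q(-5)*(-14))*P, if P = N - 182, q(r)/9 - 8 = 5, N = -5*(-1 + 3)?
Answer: 314496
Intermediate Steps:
N = -10 (N = -5*2 = -10)
q(r) = 117 (q(r) = 72 + 9*5 = 72 + 45 = 117)
P = -192 (P = -10 - 182 = -192)
(q(-5)*(-14))*P = (117*(-14))*(-192) = -1638*(-192) = 314496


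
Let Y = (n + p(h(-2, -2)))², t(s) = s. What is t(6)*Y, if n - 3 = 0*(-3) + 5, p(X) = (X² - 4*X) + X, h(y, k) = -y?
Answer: 216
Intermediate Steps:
p(X) = X² - 3*X
n = 8 (n = 3 + (0*(-3) + 5) = 3 + (0 + 5) = 3 + 5 = 8)
Y = 36 (Y = (8 + (-1*(-2))*(-3 - 1*(-2)))² = (8 + 2*(-3 + 2))² = (8 + 2*(-1))² = (8 - 2)² = 6² = 36)
t(6)*Y = 6*36 = 216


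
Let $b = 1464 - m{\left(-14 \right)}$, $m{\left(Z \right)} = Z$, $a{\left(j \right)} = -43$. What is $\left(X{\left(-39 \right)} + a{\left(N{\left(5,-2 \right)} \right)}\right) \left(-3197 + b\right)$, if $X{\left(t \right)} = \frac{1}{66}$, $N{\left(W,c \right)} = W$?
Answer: $\frac{1625601}{22} \approx 73891.0$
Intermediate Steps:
$X{\left(t \right)} = \frac{1}{66}$
$b = 1478$ ($b = 1464 - -14 = 1464 + 14 = 1478$)
$\left(X{\left(-39 \right)} + a{\left(N{\left(5,-2 \right)} \right)}\right) \left(-3197 + b\right) = \left(\frac{1}{66} - 43\right) \left(-3197 + 1478\right) = \left(- \frac{2837}{66}\right) \left(-1719\right) = \frac{1625601}{22}$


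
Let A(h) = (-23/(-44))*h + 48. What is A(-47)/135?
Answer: 1031/5940 ≈ 0.17357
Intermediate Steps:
A(h) = 48 + 23*h/44 (A(h) = (-23*(-1/44))*h + 48 = 23*h/44 + 48 = 48 + 23*h/44)
A(-47)/135 = (48 + (23/44)*(-47))/135 = (48 - 1081/44)/135 = (1/135)*(1031/44) = 1031/5940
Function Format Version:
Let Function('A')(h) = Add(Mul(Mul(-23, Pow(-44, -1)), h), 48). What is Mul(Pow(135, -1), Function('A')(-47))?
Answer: Rational(1031, 5940) ≈ 0.17357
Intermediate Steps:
Function('A')(h) = Add(48, Mul(Rational(23, 44), h)) (Function('A')(h) = Add(Mul(Mul(-23, Rational(-1, 44)), h), 48) = Add(Mul(Rational(23, 44), h), 48) = Add(48, Mul(Rational(23, 44), h)))
Mul(Pow(135, -1), Function('A')(-47)) = Mul(Pow(135, -1), Add(48, Mul(Rational(23, 44), -47))) = Mul(Rational(1, 135), Add(48, Rational(-1081, 44))) = Mul(Rational(1, 135), Rational(1031, 44)) = Rational(1031, 5940)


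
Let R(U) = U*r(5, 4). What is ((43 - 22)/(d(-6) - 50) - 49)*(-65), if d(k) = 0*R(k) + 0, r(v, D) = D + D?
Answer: 32123/10 ≈ 3212.3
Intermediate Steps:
r(v, D) = 2*D
R(U) = 8*U (R(U) = U*(2*4) = U*8 = 8*U)
d(k) = 0 (d(k) = 0*(8*k) + 0 = 0 + 0 = 0)
((43 - 22)/(d(-6) - 50) - 49)*(-65) = ((43 - 22)/(0 - 50) - 49)*(-65) = (21/(-50) - 49)*(-65) = (21*(-1/50) - 49)*(-65) = (-21/50 - 49)*(-65) = -2471/50*(-65) = 32123/10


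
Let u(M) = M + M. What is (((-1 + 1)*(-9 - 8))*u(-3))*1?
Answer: 0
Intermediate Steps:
u(M) = 2*M
(((-1 + 1)*(-9 - 8))*u(-3))*1 = (((-1 + 1)*(-9 - 8))*(2*(-3)))*1 = ((0*(-17))*(-6))*1 = (0*(-6))*1 = 0*1 = 0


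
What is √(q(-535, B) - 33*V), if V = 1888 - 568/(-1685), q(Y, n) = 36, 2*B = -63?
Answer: 6*I*√4911790165/1685 ≈ 249.56*I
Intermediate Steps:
B = -63/2 (B = (½)*(-63) = -63/2 ≈ -31.500)
V = 3181848/1685 (V = 1888 - 568*(-1/1685) = 1888 + 568/1685 = 3181848/1685 ≈ 1888.3)
√(q(-535, B) - 33*V) = √(36 - 33*3181848/1685) = √(36 - 105000984/1685) = √(-104940324/1685) = 6*I*√4911790165/1685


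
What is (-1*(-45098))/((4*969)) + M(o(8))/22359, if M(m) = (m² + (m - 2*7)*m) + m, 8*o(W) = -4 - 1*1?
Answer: 2689015207/231102624 ≈ 11.636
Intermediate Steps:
o(W) = -5/8 (o(W) = (-4 - 1*1)/8 = (-4 - 1)/8 = (⅛)*(-5) = -5/8)
M(m) = m + m² + m*(-14 + m) (M(m) = (m² + (m - 14)*m) + m = (m² + (-14 + m)*m) + m = (m² + m*(-14 + m)) + m = m + m² + m*(-14 + m))
(-1*(-45098))/((4*969)) + M(o(8))/22359 = (-1*(-45098))/((4*969)) - 5*(-13 + 2*(-5/8))/8/22359 = 45098/3876 - 5*(-13 - 5/4)/8*(1/22359) = 45098*(1/3876) - 5/8*(-57/4)*(1/22359) = 22549/1938 + (285/32)*(1/22359) = 22549/1938 + 95/238496 = 2689015207/231102624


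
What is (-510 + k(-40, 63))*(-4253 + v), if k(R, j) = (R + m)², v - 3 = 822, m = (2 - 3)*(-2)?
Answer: -3201752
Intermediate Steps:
m = 2 (m = -1*(-2) = 2)
v = 825 (v = 3 + 822 = 825)
k(R, j) = (2 + R)² (k(R, j) = (R + 2)² = (2 + R)²)
(-510 + k(-40, 63))*(-4253 + v) = (-510 + (2 - 40)²)*(-4253 + 825) = (-510 + (-38)²)*(-3428) = (-510 + 1444)*(-3428) = 934*(-3428) = -3201752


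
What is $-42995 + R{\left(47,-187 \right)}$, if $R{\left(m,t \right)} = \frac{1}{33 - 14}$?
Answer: $- \frac{816904}{19} \approx -42995.0$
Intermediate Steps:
$R{\left(m,t \right)} = \frac{1}{19}$
$-42995 + R{\left(47,-187 \right)} = -42995 + \frac{1}{19} = - \frac{816904}{19}$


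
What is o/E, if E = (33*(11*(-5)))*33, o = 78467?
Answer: -78467/59895 ≈ -1.3101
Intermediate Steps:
E = -59895 (E = (33*(-55))*33 = -1815*33 = -59895)
o/E = 78467/(-59895) = 78467*(-1/59895) = -78467/59895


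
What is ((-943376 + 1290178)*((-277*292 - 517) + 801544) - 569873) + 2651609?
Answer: 249749114422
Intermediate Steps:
((-943376 + 1290178)*((-277*292 - 517) + 801544) - 569873) + 2651609 = (346802*((-80884 - 517) + 801544) - 569873) + 2651609 = (346802*(-81401 + 801544) - 569873) + 2651609 = (346802*720143 - 569873) + 2651609 = (249747032686 - 569873) + 2651609 = 249746462813 + 2651609 = 249749114422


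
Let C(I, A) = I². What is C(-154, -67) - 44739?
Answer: -21023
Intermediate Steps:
C(-154, -67) - 44739 = (-154)² - 44739 = 23716 - 44739 = -21023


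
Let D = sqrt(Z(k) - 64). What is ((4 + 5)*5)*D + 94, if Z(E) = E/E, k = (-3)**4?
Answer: 94 + 135*I*sqrt(7) ≈ 94.0 + 357.18*I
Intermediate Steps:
k = 81
Z(E) = 1
D = 3*I*sqrt(7) (D = sqrt(1 - 64) = sqrt(-63) = 3*I*sqrt(7) ≈ 7.9373*I)
((4 + 5)*5)*D + 94 = ((4 + 5)*5)*(3*I*sqrt(7)) + 94 = (9*5)*(3*I*sqrt(7)) + 94 = 45*(3*I*sqrt(7)) + 94 = 135*I*sqrt(7) + 94 = 94 + 135*I*sqrt(7)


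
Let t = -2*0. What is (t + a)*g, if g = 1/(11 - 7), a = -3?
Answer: -¾ ≈ -0.75000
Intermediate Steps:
t = 0
g = ¼ (g = 1/4 = ¼ ≈ 0.25000)
(t + a)*g = (0 - 3)*(¼) = -3*¼ = -¾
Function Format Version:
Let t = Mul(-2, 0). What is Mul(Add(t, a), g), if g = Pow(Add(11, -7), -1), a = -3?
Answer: Rational(-3, 4) ≈ -0.75000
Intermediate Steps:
t = 0
g = Rational(1, 4) (g = Pow(4, -1) = Rational(1, 4) ≈ 0.25000)
Mul(Add(t, a), g) = Mul(Add(0, -3), Rational(1, 4)) = Mul(-3, Rational(1, 4)) = Rational(-3, 4)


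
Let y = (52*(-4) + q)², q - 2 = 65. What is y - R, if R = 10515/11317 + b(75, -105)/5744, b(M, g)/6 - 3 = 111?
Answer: 323073311025/16251212 ≈ 19880.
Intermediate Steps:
q = 67 (q = 2 + 65 = 67)
b(M, g) = 684 (b(M, g) = 18 + 6*111 = 18 + 666 = 684)
y = 19881 (y = (52*(-4) + 67)² = (-208 + 67)² = (-141)² = 19881)
R = 17034747/16251212 (R = 10515/11317 + 684/5744 = 10515*(1/11317) + 684*(1/5744) = 10515/11317 + 171/1436 = 17034747/16251212 ≈ 1.0482)
y - R = 19881 - 1*17034747/16251212 = 19881 - 17034747/16251212 = 323073311025/16251212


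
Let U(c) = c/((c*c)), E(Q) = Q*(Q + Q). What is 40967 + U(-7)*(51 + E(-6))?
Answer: 286646/7 ≈ 40949.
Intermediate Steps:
E(Q) = 2*Q² (E(Q) = Q*(2*Q) = 2*Q²)
U(c) = 1/c (U(c) = c/(c²) = c/c² = 1/c)
40967 + U(-7)*(51 + E(-6)) = 40967 + (51 + 2*(-6)²)/(-7) = 40967 - (51 + 2*36)/7 = 40967 - (51 + 72)/7 = 40967 - ⅐*123 = 40967 - 123/7 = 286646/7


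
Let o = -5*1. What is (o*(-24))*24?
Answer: 2880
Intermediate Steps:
o = -5
(o*(-24))*24 = -5*(-24)*24 = 120*24 = 2880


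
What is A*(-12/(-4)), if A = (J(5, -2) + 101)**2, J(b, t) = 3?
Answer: 32448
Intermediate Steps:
A = 10816 (A = (3 + 101)**2 = 104**2 = 10816)
A*(-12/(-4)) = 10816*(-12/(-4)) = 10816*(-12*(-1)/4) = 10816*(-2*(-3/2)) = 10816*3 = 32448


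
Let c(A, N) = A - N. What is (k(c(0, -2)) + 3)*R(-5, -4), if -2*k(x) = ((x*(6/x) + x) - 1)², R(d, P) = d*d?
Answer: -1075/2 ≈ -537.50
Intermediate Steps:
R(d, P) = d²
k(x) = -(5 + x)²/2 (k(x) = -((x*(6/x) + x) - 1)²/2 = -((6 + x) - 1)²/2 = -(5 + x)²/2)
(k(c(0, -2)) + 3)*R(-5, -4) = (-(5 + (0 - 1*(-2)))²/2 + 3)*(-5)² = (-(5 + (0 + 2))²/2 + 3)*25 = (-(5 + 2)²/2 + 3)*25 = (-½*7² + 3)*25 = (-½*49 + 3)*25 = (-49/2 + 3)*25 = -43/2*25 = -1075/2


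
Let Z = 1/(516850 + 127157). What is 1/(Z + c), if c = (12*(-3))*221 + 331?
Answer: -644007/4910553374 ≈ -0.00013115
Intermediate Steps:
Z = 1/644007 ≈ 1.5528e-6
c = -7625 (c = -36*221 + 331 = -7956 + 331 = -7625)
1/(Z + c) = 1/(1/644007 - 7625) = 1/(-4910553374/644007) = -644007/4910553374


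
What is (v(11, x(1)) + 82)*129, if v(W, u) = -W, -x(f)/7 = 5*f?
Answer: 9159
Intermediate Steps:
x(f) = -35*f
(v(11, x(1)) + 82)*129 = (-1*11 + 82)*129 = (-11 + 82)*129 = 71*129 = 9159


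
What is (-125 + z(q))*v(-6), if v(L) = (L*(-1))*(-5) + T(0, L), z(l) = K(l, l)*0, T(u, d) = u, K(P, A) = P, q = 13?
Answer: 3750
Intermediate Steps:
z(l) = 0 (z(l) = l*0 = 0)
v(L) = 5*L (v(L) = (L*(-1))*(-5) + 0 = -L*(-5) + 0 = 5*L + 0 = 5*L)
(-125 + z(q))*v(-6) = (-125 + 0)*(5*(-6)) = -125*(-30) = 3750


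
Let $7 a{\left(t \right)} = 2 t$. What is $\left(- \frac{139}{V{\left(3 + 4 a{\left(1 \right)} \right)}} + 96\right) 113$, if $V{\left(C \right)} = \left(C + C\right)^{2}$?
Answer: $\frac{35723029}{3364} \approx 10619.0$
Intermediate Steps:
$a{\left(t \right)} = \frac{2 t}{7}$
$V{\left(C \right)} = 4 C^{2}$ ($V{\left(C \right)} = \left(2 C\right)^{2} = 4 C^{2}$)
$\left(- \frac{139}{V{\left(3 + 4 a{\left(1 \right)} \right)}} + 96\right) 113 = \left(- \frac{139}{4 \left(3 + 4 \cdot \frac{2}{7} \cdot 1\right)^{2}} + 96\right) 113 = \left(- \frac{139}{4 \left(3 + 4 \cdot \frac{2}{7}\right)^{2}} + 96\right) 113 = \left(- \frac{139}{4 \left(3 + \frac{8}{7}\right)^{2}} + 96\right) 113 = \left(- \frac{139}{4 \left(\frac{29}{7}\right)^{2}} + 96\right) 113 = \left(- \frac{139}{4 \cdot \frac{841}{49}} + 96\right) 113 = \left(- \frac{139}{\frac{3364}{49}} + 96\right) 113 = \left(\left(-139\right) \frac{49}{3364} + 96\right) 113 = \left(- \frac{6811}{3364} + 96\right) 113 = \frac{316133}{3364} \cdot 113 = \frac{35723029}{3364}$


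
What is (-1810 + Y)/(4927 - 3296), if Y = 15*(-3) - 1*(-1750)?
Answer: -15/233 ≈ -0.064378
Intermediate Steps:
Y = 1705 (Y = -45 + 1750 = 1705)
(-1810 + Y)/(4927 - 3296) = (-1810 + 1705)/(4927 - 3296) = -105/1631 = -105*1/1631 = -15/233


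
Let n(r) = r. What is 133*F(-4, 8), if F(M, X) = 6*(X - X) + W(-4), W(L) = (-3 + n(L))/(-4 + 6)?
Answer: -931/2 ≈ -465.50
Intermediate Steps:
W(L) = -3/2 + L/2 (W(L) = (-3 + L)/(-4 + 6) = (-3 + L)/2 = (-3 + L)*(½) = -3/2 + L/2)
F(M, X) = -7/2 (F(M, X) = 6*(X - X) + (-3/2 + (½)*(-4)) = 6*0 + (-3/2 - 2) = 0 - 7/2 = -7/2)
133*F(-4, 8) = 133*(-7/2) = -931/2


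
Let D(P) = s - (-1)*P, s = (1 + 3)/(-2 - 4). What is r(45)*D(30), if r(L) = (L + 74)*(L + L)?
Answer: 314160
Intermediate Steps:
s = -⅔ (s = 4/(-6) = 4*(-⅙) = -⅔ ≈ -0.66667)
r(L) = 2*L*(74 + L) (r(L) = (74 + L)*(2*L) = 2*L*(74 + L))
D(P) = -⅔ + P (D(P) = -⅔ - (-1)*P = -⅔ + P)
r(45)*D(30) = (2*45*(74 + 45))*(-⅔ + 30) = (2*45*119)*(88/3) = 10710*(88/3) = 314160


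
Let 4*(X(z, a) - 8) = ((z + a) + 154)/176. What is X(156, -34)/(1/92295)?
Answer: 136319715/176 ≈ 7.7454e+5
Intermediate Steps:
X(z, a) = 263/32 + a/704 + z/704 (X(z, a) = 8 + (((z + a) + 154)/176)/4 = 8 + (((a + z) + 154)*(1/176))/4 = 8 + ((154 + a + z)*(1/176))/4 = 8 + (7/8 + a/176 + z/176)/4 = 8 + (7/32 + a/704 + z/704) = 263/32 + a/704 + z/704)
X(156, -34)/(1/92295) = (263/32 + (1/704)*(-34) + (1/704)*156)/(1/92295) = (263/32 - 17/352 + 39/176)/(1/92295) = (1477/176)*92295 = 136319715/176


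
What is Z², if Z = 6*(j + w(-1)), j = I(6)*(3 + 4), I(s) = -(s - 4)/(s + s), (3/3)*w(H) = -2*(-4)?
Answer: 1681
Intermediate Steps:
w(H) = 8 (w(H) = -2*(-4) = 8)
I(s) = -(-4 + s)/(2*s)
j = -7/6 (j = ((½)*(4 - 1*6)/6)*(3 + 4) = ((½)*(⅙)*(4 - 6))*7 = ((½)*(⅙)*(-2))*7 = -⅙*7 = -7/6 ≈ -1.1667)
Z = 41 (Z = 6*(-7/6 + 8) = 6*(41/6) = 41)
Z² = 41² = 1681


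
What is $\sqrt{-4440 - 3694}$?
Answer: $7 i \sqrt{166} \approx 90.189 i$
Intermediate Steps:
$\sqrt{-4440 - 3694} = \sqrt{-8134} = 7 i \sqrt{166}$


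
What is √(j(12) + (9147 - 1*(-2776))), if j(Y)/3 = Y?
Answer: √11959 ≈ 109.36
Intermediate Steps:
j(Y) = 3*Y
√(j(12) + (9147 - 1*(-2776))) = √(3*12 + (9147 - 1*(-2776))) = √(36 + (9147 + 2776)) = √(36 + 11923) = √11959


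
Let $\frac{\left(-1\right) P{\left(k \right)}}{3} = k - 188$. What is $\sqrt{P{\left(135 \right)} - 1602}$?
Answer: $i \sqrt{1443} \approx 37.987 i$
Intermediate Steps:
$P{\left(k \right)} = 564 - 3 k$ ($P{\left(k \right)} = - 3 \left(k - 188\right) = - 3 \left(-188 + k\right) = 564 - 3 k$)
$\sqrt{P{\left(135 \right)} - 1602} = \sqrt{\left(564 - 405\right) - 1602} = \sqrt{159 - 1602} = \sqrt{-1443} = i \sqrt{1443}$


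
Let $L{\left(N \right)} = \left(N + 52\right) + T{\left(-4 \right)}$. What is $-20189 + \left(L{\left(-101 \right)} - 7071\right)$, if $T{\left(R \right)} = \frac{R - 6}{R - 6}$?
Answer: $-27308$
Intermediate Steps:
$T{\left(R \right)} = 1$ ($T{\left(R \right)} = \frac{-6 + R}{-6 + R} = 1$)
$L{\left(N \right)} = 53 + N$ ($L{\left(N \right)} = \left(N + 52\right) + 1 = \left(52 + N\right) + 1 = 53 + N$)
$-20189 + \left(L{\left(-101 \right)} - 7071\right) = -20189 + \left(\left(53 - 101\right) - 7071\right) = -20189 - 7119 = -27308$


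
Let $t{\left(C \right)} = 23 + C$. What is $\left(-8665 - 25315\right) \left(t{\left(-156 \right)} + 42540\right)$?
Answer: $-1440989860$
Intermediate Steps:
$\left(-8665 - 25315\right) \left(t{\left(-156 \right)} + 42540\right) = \left(-8665 - 25315\right) \left(\left(23 - 156\right) + 42540\right) = - 33980 \left(-133 + 42540\right) = \left(-33980\right) 42407 = -1440989860$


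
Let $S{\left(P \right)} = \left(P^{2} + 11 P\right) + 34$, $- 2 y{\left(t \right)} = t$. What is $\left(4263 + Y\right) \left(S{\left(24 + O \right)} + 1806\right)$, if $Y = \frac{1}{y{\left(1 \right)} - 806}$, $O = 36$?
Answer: $\frac{41944923700}{1613} \approx 2.6004 \cdot 10^{7}$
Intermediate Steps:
$y{\left(t \right)} = - \frac{t}{2}$
$S{\left(P \right)} = 34 + P^{2} + 11 P$
$Y = - \frac{2}{1613}$ ($Y = \frac{1}{\left(- \frac{1}{2}\right) 1 - 806} = \frac{1}{- \frac{1}{2} - 806} = \frac{1}{- \frac{1613}{2}} = - \frac{2}{1613} \approx -0.0012399$)
$\left(4263 + Y\right) \left(S{\left(24 + O \right)} + 1806\right) = \left(4263 - \frac{2}{1613}\right) \left(\left(34 + \left(24 + 36\right)^{2} + 11 \left(24 + 36\right)\right) + 1806\right) = \frac{6876217 \left(\left(34 + 60^{2} + 11 \cdot 60\right) + 1806\right)}{1613} = \frac{6876217 \left(\left(34 + 3600 + 660\right) + 1806\right)}{1613} = \frac{6876217 \left(4294 + 1806\right)}{1613} = \frac{6876217}{1613} \cdot 6100 = \frac{41944923700}{1613}$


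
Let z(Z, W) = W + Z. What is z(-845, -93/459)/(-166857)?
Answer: 129316/25529121 ≈ 0.0050654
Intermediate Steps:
z(-845, -93/459)/(-166857) = (-93/459 - 845)/(-166857) = (-93*1/459 - 845)*(-1/166857) = (-31/153 - 845)*(-1/166857) = -129316/153*(-1/166857) = 129316/25529121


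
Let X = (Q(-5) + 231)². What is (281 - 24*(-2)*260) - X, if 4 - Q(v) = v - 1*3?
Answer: -46288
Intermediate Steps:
Q(v) = 7 - v (Q(v) = 4 - (v - 1*3) = 4 - (v - 3) = 4 - (-3 + v) = 4 + (3 - v) = 7 - v)
X = 59049 (X = ((7 - 1*(-5)) + 231)² = ((7 + 5) + 231)² = (12 + 231)² = 243² = 59049)
(281 - 24*(-2)*260) - X = (281 - 24*(-2)*260) - 1*59049 = (281 + 48*260) - 59049 = (281 + 12480) - 59049 = 12761 - 59049 = -46288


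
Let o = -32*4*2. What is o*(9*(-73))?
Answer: 168192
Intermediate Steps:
o = -256 (o = -8*16*2 = -128*2 = -256)
o*(9*(-73)) = -2304*(-73) = -256*(-657) = 168192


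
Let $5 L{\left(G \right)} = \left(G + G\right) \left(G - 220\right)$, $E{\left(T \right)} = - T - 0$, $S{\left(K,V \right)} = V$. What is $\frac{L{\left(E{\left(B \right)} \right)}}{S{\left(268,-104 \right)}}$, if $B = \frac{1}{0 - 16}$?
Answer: $\frac{3519}{66560} \approx 0.05287$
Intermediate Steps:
$B = - \frac{1}{16}$ ($B = \frac{1}{-16} = - \frac{1}{16} \approx -0.0625$)
$E{\left(T \right)} = - T$ ($E{\left(T \right)} = - T + 0 = - T$)
$L{\left(G \right)} = \frac{2 G \left(-220 + G\right)}{5}$ ($L{\left(G \right)} = \frac{\left(G + G\right) \left(G - 220\right)}{5} = \frac{2 G \left(-220 + G\right)}{5}$)
$\frac{L{\left(E{\left(B \right)} \right)}}{S{\left(268,-104 \right)}} = \frac{\frac{2}{5} \left(\left(-1\right) \left(- \frac{1}{16}\right)\right) \left(-220 - - \frac{1}{16}\right)}{-104} = \frac{2}{5} \cdot \frac{1}{16} \left(-220 + \frac{1}{16}\right) \left(- \frac{1}{104}\right) = \frac{2}{5} \cdot \frac{1}{16} \left(- \frac{3519}{16}\right) \left(- \frac{1}{104}\right) = \left(- \frac{3519}{640}\right) \left(- \frac{1}{104}\right) = \frac{3519}{66560}$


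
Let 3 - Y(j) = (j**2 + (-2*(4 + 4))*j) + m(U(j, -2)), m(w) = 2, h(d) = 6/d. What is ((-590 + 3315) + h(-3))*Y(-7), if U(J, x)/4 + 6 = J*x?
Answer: -435680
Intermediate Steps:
U(J, x) = -24 + 4*J*x (U(J, x) = -24 + 4*(J*x) = -24 + 4*J*x)
Y(j) = 1 - j**2 + 16*j (Y(j) = 3 - ((j**2 + (-2*(4 + 4))*j) + 2) = 3 - ((j**2 + (-2*8)*j) + 2) = 3 - ((j**2 - 16*j) + 2) = 3 - (2 + j**2 - 16*j) = 3 + (-2 - j**2 + 16*j) = 1 - j**2 + 16*j)
((-590 + 3315) + h(-3))*Y(-7) = ((-590 + 3315) + 6/(-3))*(1 - 1*(-7)**2 + 16*(-7)) = (2725 + 6*(-1/3))*(1 - 1*49 - 112) = (2725 - 2)*(1 - 49 - 112) = 2723*(-160) = -435680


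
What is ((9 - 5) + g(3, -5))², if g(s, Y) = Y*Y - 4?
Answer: 625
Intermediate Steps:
g(s, Y) = -4 + Y² (g(s, Y) = Y² - 4 = -4 + Y²)
((9 - 5) + g(3, -5))² = ((9 - 5) + (-4 + (-5)²))² = (4 + (-4 + 25))² = (4 + 21)² = 25² = 625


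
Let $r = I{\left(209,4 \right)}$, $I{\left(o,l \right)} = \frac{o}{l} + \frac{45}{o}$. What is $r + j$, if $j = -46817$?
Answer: $- \frac{39095151}{836} \approx -46765.0$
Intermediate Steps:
$I{\left(o,l \right)} = \frac{45}{o} + \frac{o}{l}$
$r = \frac{43861}{836}$ ($r = \frac{45}{209} + \frac{209}{4} = \frac{43861}{836} \approx 52.465$)
$r + j = \frac{43861}{836} - 46817 = - \frac{39095151}{836}$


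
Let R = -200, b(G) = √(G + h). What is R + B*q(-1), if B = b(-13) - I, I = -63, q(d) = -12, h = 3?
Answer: -956 - 12*I*√10 ≈ -956.0 - 37.947*I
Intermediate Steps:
b(G) = √(3 + G) (b(G) = √(G + 3) = √(3 + G))
B = 63 + I*√10 (B = √(3 - 13) - 1*(-63) = √(-10) + 63 = I*√10 + 63 = 63 + I*√10 ≈ 63.0 + 3.1623*I)
R + B*q(-1) = -200 + (63 + I*√10)*(-12) = -200 + (-756 - 12*I*√10) = -956 - 12*I*√10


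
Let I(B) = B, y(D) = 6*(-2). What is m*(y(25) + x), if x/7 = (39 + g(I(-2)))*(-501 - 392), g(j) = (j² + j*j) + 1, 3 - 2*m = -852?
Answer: -128275650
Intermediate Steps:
y(D) = -12
m = 855/2 (m = 3/2 - ½*(-852) = 3/2 + 426 = 855/2 ≈ 427.50)
g(j) = 1 + 2*j² (g(j) = (j² + j²) + 1 = 2*j² + 1 = 1 + 2*j²)
x = -300048 (x = 7*((39 + (1 + 2*(-2)²))*(-501 - 392)) = 7*((39 + (1 + 2*4))*(-893)) = 7*((39 + (1 + 8))*(-893)) = 7*((39 + 9)*(-893)) = 7*(48*(-893)) = 7*(-42864) = -300048)
m*(y(25) + x) = 855*(-12 - 300048)/2 = (855/2)*(-300060) = -128275650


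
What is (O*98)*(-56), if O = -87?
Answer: 477456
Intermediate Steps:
(O*98)*(-56) = -87*98*(-56) = -8526*(-56) = 477456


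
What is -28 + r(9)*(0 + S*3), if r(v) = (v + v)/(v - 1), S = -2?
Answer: -83/2 ≈ -41.500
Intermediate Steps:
r(v) = 2*v/(-1 + v) (r(v) = (2*v)/(-1 + v) = 2*v/(-1 + v))
-28 + r(9)*(0 + S*3) = -28 + (2*9/(-1 + 9))*(0 - 2*3) = -28 + (2*9/8)*(0 - 6) = -28 + (2*9*(1/8))*(-6) = -28 + (9/4)*(-6) = -28 - 27/2 = -83/2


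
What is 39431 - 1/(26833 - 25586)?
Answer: 49170456/1247 ≈ 39431.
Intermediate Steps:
39431 - 1/(26833 - 25586) = 39431 - 1/1247 = 49170456/1247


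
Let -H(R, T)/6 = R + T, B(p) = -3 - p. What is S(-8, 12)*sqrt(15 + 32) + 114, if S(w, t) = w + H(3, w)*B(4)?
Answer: 114 - 218*sqrt(47) ≈ -1380.5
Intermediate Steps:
H(R, T) = -6*R - 6*T (H(R, T) = -6*(R + T) = -6*R - 6*T)
S(w, t) = 126 + 43*w (S(w, t) = w + (-6*3 - 6*w)*(-3 - 1*4) = w + (-18 - 6*w)*(-3 - 4) = w + (-18 - 6*w)*(-7) = w + (126 + 42*w) = 126 + 43*w)
S(-8, 12)*sqrt(15 + 32) + 114 = (126 + 43*(-8))*sqrt(15 + 32) + 114 = (126 - 344)*sqrt(47) + 114 = -218*sqrt(47) + 114 = 114 - 218*sqrt(47)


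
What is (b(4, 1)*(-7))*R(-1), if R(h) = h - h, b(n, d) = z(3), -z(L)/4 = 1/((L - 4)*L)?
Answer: 0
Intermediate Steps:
z(L) = -4/(L*(-4 + L)) (z(L) = -4/((L - 4)*L) = -4/((-4 + L)*L) = -4/(L*(-4 + L)))
b(n, d) = 4/3 (b(n, d) = -4/(3*(-4 + 3)) = -4*⅓/(-1) = -4*⅓*(-1) = 4/3)
R(h) = 0
(b(4, 1)*(-7))*R(-1) = ((4/3)*(-7))*0 = -28/3*0 = 0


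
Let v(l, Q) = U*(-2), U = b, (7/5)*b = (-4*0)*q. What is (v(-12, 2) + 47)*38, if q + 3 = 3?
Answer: 1786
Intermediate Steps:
q = 0 (q = -3 + 3 = 0)
b = 0 (b = 5*(-4*0*0)/7 = 5*(0*0)/7 = (5/7)*0 = 0)
U = 0
v(l, Q) = 0 (v(l, Q) = 0*(-2) = 0)
(v(-12, 2) + 47)*38 = (0 + 47)*38 = 47*38 = 1786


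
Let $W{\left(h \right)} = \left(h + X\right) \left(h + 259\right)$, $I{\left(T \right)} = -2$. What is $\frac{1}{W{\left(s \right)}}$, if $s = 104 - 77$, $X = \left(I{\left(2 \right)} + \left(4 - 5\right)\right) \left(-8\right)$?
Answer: $\frac{1}{14586} \approx 6.8559 \cdot 10^{-5}$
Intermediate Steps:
$X = 24$ ($X = \left(-2 + \left(4 - 5\right)\right) \left(-8\right) = \left(-2 - 1\right) \left(-8\right) = \left(-3\right) \left(-8\right) = 24$)
$s = 27$
$W{\left(h \right)} = \left(24 + h\right) \left(259 + h\right)$ ($W{\left(h \right)} = \left(h + 24\right) \left(h + 259\right) = \left(24 + h\right) \left(259 + h\right)$)
$\frac{1}{W{\left(s \right)}} = \frac{1}{6216 + 27^{2} + 283 \cdot 27} = \frac{1}{6216 + 729 + 7641} = \frac{1}{14586}$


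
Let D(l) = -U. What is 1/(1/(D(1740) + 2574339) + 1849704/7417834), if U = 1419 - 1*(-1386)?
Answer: 257773139694/64278164105 ≈ 4.0103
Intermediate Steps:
U = 2805 (U = 1419 + 1386 = 2805)
D(l) = -2805 (D(l) = -1*2805 = -2805)
1/(1/(D(1740) + 2574339) + 1849704/7417834) = 1/(1/(-2805 + 2574339) + 1849704/7417834) = 1/(1/2571534 + 1849704*(1/7417834)) = 1/(1/2571534 + 24996/100241) = 1/(64278164105/257773139694) = 257773139694/64278164105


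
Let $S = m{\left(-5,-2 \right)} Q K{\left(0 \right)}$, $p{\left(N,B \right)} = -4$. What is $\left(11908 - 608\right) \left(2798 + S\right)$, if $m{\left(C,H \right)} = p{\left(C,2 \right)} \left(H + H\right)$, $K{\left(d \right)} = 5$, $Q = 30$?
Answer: $58737400$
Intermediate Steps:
$m{\left(C,H \right)} = - 8 H$ ($m{\left(C,H \right)} = - 4 \left(H + H\right) = - 4 \cdot 2 H = - 8 H$)
$S = 2400$ ($S = \left(-8\right) \left(-2\right) 30 \cdot 5 = 16 \cdot 30 \cdot 5 = 480 \cdot 5 = 2400$)
$\left(11908 - 608\right) \left(2798 + S\right) = \left(11908 - 608\right) \left(2798 + 2400\right) = 11300 \cdot 5198 = 58737400$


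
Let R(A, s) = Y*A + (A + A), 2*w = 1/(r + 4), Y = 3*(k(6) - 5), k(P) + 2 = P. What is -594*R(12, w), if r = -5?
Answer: 7128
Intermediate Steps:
k(P) = -2 + P
Y = -3 (Y = 3*((-2 + 6) - 5) = 3*(4 - 5) = 3*(-1) = -3)
w = -½ (w = 1/(2*(-5 + 4)) = (½)/(-1) = (½)*(-1) = -½ ≈ -0.50000)
R(A, s) = -A (R(A, s) = -3*A + (A + A) = -3*A + 2*A = -A)
-594*R(12, w) = -(-594)*12 = -594*(-12) = 7128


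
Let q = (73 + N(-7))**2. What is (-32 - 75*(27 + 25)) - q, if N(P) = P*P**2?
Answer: -76832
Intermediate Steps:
N(P) = P**3
q = 72900 (q = (73 + (-7)**3)**2 = (73 - 343)**2 = (-270)**2 = 72900)
(-32 - 75*(27 + 25)) - q = (-32 - 75*(27 + 25)) - 1*72900 = (-32 - 75*52) - 72900 = (-32 - 3900) - 72900 = -3932 - 72900 = -76832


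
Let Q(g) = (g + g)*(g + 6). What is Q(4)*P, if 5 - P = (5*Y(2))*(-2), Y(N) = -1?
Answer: -400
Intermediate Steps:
Q(g) = 2*g*(6 + g) (Q(g) = (2*g)*(6 + g) = 2*g*(6 + g))
P = -5 (P = 5 - 5*(-1)*(-2) = 5 - (-5)*(-2) = 5 - 1*10 = 5 - 10 = -5)
Q(4)*P = (2*4*(6 + 4))*(-5) = (2*4*10)*(-5) = 80*(-5) = -400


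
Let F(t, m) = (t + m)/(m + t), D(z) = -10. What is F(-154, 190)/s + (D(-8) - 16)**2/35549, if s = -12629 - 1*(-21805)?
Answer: 6238525/326197624 ≈ 0.019125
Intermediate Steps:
s = 9176 (s = -12629 + 21805 = 9176)
F(t, m) = 1 (F(t, m) = (m + t)/(m + t) = 1)
F(-154, 190)/s + (D(-8) - 16)**2/35549 = 1/9176 + (-10 - 16)**2/35549 = 1*(1/9176) + (-26)**2*(1/35549) = 1/9176 + 676*(1/35549) = 1/9176 + 676/35549 = 6238525/326197624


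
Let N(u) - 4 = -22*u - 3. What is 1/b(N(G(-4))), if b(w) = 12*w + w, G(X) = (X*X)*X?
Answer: 1/18317 ≈ 5.4594e-5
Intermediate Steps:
G(X) = X³ (G(X) = X²*X = X³)
N(u) = 1 - 22*u (N(u) = 4 + (-22*u - 3) = 4 + (-3 - 22*u) = 1 - 22*u)
b(w) = 13*w
1/b(N(G(-4))) = 1/(13*(1 - 22*(-4)³)) = 1/(13*(1 - 22*(-64))) = 1/(13*(1 + 1408)) = 1/(13*1409) = 1/18317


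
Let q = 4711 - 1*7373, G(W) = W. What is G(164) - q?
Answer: 2826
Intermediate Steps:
q = -2662 (q = 4711 - 7373 = -2662)
G(164) - q = 164 - 1*(-2662) = 164 + 2662 = 2826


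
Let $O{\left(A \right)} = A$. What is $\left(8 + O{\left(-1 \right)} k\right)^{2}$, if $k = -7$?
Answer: $225$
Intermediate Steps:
$\left(8 + O{\left(-1 \right)} k\right)^{2} = \left(8 - -7\right)^{2} = \left(8 + 7\right)^{2} = 15^{2} = 225$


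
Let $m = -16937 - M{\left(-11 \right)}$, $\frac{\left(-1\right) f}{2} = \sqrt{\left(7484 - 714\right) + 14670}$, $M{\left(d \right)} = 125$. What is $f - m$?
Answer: $17062 - 16 \sqrt{335} \approx 16769.0$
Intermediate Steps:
$f = - 16 \sqrt{335}$ ($f = - 2 \sqrt{\left(7484 - 714\right) + 14670} = - 2 \sqrt{6770 + 14670} = - 2 \sqrt{21440} = - 2 \cdot 8 \sqrt{335} = - 16 \sqrt{335} \approx -292.85$)
$m = -17062$ ($m = -16937 - 125 = -17062$)
$f - m = - 16 \sqrt{335} - -17062 = - 16 \sqrt{335} + 17062 = 17062 - 16 \sqrt{335}$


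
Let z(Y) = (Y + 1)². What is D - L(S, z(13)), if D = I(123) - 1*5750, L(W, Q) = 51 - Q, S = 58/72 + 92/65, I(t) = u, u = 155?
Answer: -5450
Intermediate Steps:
I(t) = 155
z(Y) = (1 + Y)²
S = 5197/2340 (S = 58*(1/72) + 92*(1/65) = 29/36 + 92/65 = 5197/2340 ≈ 2.2209)
D = -5595 (D = 155 - 1*5750 = 155 - 5750 = -5595)
D - L(S, z(13)) = -5595 - (51 - (1 + 13)²) = -5595 - (51 - 1*14²) = -5595 - (51 - 1*196) = -5595 - (51 - 196) = -5595 - 1*(-145) = -5595 + 145 = -5450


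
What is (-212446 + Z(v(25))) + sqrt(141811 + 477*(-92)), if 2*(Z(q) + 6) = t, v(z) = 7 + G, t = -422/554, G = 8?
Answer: -117698619/554 + sqrt(97927) ≈ -2.1214e+5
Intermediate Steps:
t = -211/277 (t = -422*1/554 = -211/277 ≈ -0.76173)
v(z) = 15 (v(z) = 7 + 8 = 15)
Z(q) = -3535/554 (Z(q) = -6 + (1/2)*(-211/277) = -6 - 211/554 = -3535/554)
(-212446 + Z(v(25))) + sqrt(141811 + 477*(-92)) = (-212446 - 3535/554) + sqrt(141811 + 477*(-92)) = -117698619/554 + sqrt(141811 - 43884) = -117698619/554 + sqrt(97927)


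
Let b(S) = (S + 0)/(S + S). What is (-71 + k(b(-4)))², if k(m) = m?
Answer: 19881/4 ≈ 4970.3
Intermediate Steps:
b(S) = ½ (b(S) = S/((2*S)) = S*(1/(2*S)) = ½)
(-71 + k(b(-4)))² = (-71 + ½)² = (-141/2)² = 19881/4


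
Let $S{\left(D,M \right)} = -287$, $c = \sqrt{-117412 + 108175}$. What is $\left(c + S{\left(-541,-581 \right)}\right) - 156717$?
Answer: $-157004 + i \sqrt{9237} \approx -1.57 \cdot 10^{5} + 96.109 i$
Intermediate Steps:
$c = i \sqrt{9237}$ ($c = \sqrt{-9237} = i \sqrt{9237} \approx 96.109 i$)
$\left(c + S{\left(-541,-581 \right)}\right) - 156717 = \left(i \sqrt{9237} - 287\right) - 156717 = \left(-287 + i \sqrt{9237}\right) - 156717 = -157004 + i \sqrt{9237}$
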